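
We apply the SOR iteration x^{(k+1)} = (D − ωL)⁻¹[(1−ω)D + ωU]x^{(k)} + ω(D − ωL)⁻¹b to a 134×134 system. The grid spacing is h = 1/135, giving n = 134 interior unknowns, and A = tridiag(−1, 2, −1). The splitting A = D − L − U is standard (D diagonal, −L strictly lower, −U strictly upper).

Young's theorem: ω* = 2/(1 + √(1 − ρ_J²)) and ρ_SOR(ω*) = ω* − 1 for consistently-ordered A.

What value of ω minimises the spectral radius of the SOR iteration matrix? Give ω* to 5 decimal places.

ω* = 1.95452

B_J for the 134×134 system has eigenvalues cos(kπ/135); ρ_J = cos(π/135) = 0.99973.
root = sin(π/135) = 0.023269  (since 1−cos² = sin²).
Then 2/(1+√(1−ρ_J²)) = 2/(1+0.023269); ω* = 2/1.023269 = 1.95452.
ρ_SOR = ω* − 1 ≈ 0.95452.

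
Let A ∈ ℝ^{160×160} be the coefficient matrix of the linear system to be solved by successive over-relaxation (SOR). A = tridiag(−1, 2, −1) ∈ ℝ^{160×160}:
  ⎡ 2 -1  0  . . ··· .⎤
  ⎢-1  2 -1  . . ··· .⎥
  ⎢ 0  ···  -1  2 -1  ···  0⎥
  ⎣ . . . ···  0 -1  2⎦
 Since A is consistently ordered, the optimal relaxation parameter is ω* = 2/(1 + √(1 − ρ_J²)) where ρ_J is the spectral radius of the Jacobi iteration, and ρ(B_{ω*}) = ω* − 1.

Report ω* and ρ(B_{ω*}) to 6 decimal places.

ω* = 1.961723, ρ_SOR = 0.961723

spectrum of D⁻¹(L+U) = {cos(kπ/161) : 1≤k≤160}; ρ_J = cos(π/161) = 0.999810.
√(1−ρ_J²) simplifies to sin(π/161) = 0.0195118.
ω* = 2/(1 + 0.0195118) = 2/1.0195118 = 1.961723.
At ω = 1.961723 every |λ(B_ω)| = ω−1, so ρ_SOR = 0.961723.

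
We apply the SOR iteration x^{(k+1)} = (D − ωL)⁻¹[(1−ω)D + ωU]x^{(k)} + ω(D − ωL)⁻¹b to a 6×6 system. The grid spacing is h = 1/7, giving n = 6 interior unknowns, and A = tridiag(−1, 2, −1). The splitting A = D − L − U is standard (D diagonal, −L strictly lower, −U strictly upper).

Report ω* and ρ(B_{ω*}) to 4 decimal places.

ω* = 1.3948, ρ_SOR = 0.3948

spectrum of D⁻¹(L+U) = {cos(kπ/7) : 1≤k≤6}; ρ_J = cos(π/7) = 0.9010.
√(1−ρ_J²) simplifies to sin(π/7) = 0.43388.
Then 2/(1+√(1−ρ_J²)) = 2/(1+0.43388); ω* = 2/1.43388 = 1.3948.
and ρ(B_{ω*}) = 1.3948 − 1 = 0.3948.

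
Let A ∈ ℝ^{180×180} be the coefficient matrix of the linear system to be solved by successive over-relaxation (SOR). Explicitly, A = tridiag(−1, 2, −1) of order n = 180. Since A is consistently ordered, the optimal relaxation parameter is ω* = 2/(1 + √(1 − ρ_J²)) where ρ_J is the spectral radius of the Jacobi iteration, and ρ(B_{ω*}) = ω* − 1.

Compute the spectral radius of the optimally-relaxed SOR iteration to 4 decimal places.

[ρ_J] n=180: ρ(B_J) = cos(π/(n+1)) = cos(π/181) = 0.9998.
√(1−ρ_J²) simplifies to sin(π/181) = 0.01736.
[ω*] 2 ÷ (1 + 0.01736) = 2 ÷ 1.01736 = 1.9659.
ρ_SOR = ω* − 1 = 1.9659 − 1 = 0.9659.

ρ_SOR = 0.9659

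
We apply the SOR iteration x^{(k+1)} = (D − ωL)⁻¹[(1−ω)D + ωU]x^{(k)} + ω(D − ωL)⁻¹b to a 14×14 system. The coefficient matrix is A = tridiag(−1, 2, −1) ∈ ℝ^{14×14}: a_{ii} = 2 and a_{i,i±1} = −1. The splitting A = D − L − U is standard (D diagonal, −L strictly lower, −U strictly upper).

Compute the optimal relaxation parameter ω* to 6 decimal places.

ω* = 1.655750

B_J for the 14×14 system has eigenvalues cos(kπ/15); ρ_J = cos(π/15) = 0.978148.
root = sin(π/15) = 0.2079117  (since 1−cos² = sin²).
[ω*] 2 ÷ (1 + 0.2079117) = 2 ÷ 1.2079117 = 1.655750.
ρ(B_{ω*}) = ω*−1 = 0.655750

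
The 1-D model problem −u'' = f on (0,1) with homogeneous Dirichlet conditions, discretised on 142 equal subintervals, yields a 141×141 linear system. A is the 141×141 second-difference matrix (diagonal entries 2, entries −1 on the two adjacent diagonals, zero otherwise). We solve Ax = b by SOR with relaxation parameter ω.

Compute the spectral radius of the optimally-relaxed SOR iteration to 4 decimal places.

ρ_SOR = 0.9567

[ρ_J] n=141: ρ(B_J) = cos(π/(n+1)) = cos(π/142) = 0.9998.
√(1 − cos²(π/142)) = sin(π/142) ≈ 0.02212.
Then 2/(1+√(1−ρ_J²)) = 2/(1+0.02212); ω* = 2/1.02212 = 1.9567.
At ω = 1.9567 every |λ(B_ω)| = ω−1, so ρ_SOR = 0.9567.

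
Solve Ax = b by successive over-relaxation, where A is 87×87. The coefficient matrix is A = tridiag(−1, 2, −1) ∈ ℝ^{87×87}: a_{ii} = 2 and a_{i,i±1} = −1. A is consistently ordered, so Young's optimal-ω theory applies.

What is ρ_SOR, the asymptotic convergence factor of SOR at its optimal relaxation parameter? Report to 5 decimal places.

With n=87, ρ(Jacobi) = cos(π/88) = 0.99936.
√(1 − cos²(π/88)) = sin(π/88) ≈ 0.035692.
Then 2/(1+√(1−ρ_J²)) = 2/(1+0.035692); ω* = 2/1.035692 = 1.93108.
ρ_SOR = ω* − 1 ≈ 0.93108.

ρ_SOR = 0.93108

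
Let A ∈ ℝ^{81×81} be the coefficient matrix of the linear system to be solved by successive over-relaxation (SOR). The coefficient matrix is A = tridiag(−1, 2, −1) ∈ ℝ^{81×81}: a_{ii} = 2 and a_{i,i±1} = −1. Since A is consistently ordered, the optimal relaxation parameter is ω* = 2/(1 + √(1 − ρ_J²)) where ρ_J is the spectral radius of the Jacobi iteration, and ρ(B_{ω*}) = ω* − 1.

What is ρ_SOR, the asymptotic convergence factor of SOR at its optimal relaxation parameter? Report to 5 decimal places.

With n=81, ρ(Jacobi) = cos(π/82) = 0.99927.
1 − cos²(π/82) = sin²(π/82) ⇒ √(1−ρ_J²) = sin(π/82) = 0.038303.
ω* = 2/(1+0.038303) = 1.92622
At ω = 1.92622 every |λ(B_ω)| = ω−1, so ρ_SOR = 0.92622.

ρ_SOR = 0.92622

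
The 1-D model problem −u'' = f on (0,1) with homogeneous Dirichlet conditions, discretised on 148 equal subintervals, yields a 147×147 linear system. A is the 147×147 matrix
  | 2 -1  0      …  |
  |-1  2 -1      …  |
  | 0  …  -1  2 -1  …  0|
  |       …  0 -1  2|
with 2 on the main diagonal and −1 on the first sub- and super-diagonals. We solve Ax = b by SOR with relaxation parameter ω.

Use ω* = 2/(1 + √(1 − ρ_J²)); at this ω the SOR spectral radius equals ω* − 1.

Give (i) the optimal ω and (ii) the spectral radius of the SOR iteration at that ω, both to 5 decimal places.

ω* = 1.95843, ρ_SOR = 0.95843

[ρ_J] n=147: ρ(B_J) = cos(π/(n+1)) = cos(π/148) = 0.99977.
√(1−ρ_J²) simplifies to sin(π/148) = 0.021225.
ω* = 2 / (1 + 0.021225) = 2 / 1.021225 ≈ 1.95843.
At ω = 1.95843 every |λ(B_ω)| = ω−1, so ρ_SOR = 0.95843.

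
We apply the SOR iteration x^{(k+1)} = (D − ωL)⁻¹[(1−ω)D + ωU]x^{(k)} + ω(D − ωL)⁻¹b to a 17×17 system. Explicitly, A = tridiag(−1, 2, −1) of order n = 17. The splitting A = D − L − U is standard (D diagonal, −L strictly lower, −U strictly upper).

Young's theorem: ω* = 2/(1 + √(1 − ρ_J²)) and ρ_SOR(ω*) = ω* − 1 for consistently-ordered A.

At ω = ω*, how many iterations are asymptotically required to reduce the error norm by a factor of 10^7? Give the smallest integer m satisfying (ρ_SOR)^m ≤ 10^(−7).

m = 46

spectrum of D⁻¹(L+U) = {cos(kπ/18) : 1≤k≤17}; ρ_J = cos(π/18) = 0.9848078.
root = sin(π/18) = 0.1736482  (since 1−cos² = sin²).
Then 2/(1+√(1−ρ_J²)) = 2/(1+0.1736482); ω* = 2/1.1736482 = 1.7040882.
ρ_SOR = ω* − 1 ≈ 0.7040882.
m ≥ 7·ln10 / (−ln 0.7040882) = 45.940; smallest integer m = 46.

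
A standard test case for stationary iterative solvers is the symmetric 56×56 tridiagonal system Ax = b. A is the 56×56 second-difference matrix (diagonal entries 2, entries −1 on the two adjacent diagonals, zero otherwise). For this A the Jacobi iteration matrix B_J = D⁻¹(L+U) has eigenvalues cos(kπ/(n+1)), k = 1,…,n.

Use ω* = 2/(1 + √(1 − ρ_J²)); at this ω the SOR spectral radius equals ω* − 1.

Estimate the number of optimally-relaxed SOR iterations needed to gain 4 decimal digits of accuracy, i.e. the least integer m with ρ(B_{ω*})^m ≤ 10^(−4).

m = 84

ρ_J = max_k |cos(kπ/57)| = cos(π/57) = 0.9984815
√(1 − cos²(π/57)) = sin(π/57) ≈ 0.0550878.
Then 2/(1+√(1−ρ_J²)) = 2/(1+0.0550878); ω* = 2/1.0550878 = 1.8955768.
and ρ(B_{ω*}) = 1.8955768 − 1 = 0.8955768.
Need (0.8955768)^m ≤ 10^(−4): m ≥ 4·ln10/|ln 0.8955768| = 9.21034/0.110287 = 83.512 ⇒ m = 84.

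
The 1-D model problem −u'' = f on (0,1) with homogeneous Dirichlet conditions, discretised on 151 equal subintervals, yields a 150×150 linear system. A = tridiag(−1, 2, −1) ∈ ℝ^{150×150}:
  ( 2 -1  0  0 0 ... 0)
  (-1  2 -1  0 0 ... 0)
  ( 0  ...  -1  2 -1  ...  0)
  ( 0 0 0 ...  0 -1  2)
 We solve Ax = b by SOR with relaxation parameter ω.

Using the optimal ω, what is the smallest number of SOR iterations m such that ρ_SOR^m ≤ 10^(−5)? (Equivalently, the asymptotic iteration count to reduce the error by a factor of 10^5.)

n=150: λ(B_J) = 1 − λ(A)/2 = cos(kπ/151); k=1 gives ρ_J = 0.9997836.
1 − cos²(π/151) = sin²(π/151) ⇒ √(1−ρ_J²) = sin(π/151) = 0.0208037.
So ω* = 2/1.0208037 = 1.9592405 (Young).
ρ(B_{ω*}) = ω*−1 = 0.9592405
m ≥ 5·ln10 / (−ln 0.9592405) = 276.663; smallest integer m = 277.

m = 277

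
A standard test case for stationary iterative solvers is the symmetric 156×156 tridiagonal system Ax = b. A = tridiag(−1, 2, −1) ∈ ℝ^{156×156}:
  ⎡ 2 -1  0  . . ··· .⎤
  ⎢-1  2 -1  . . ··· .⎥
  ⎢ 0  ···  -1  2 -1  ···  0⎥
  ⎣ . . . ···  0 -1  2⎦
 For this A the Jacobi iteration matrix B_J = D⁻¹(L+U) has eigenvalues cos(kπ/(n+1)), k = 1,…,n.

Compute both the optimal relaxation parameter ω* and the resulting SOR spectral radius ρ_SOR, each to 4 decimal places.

ω* = 1.9608, ρ_SOR = 0.9608

ρ_J = max_k |cos(kπ/157)| = cos(π/157) = 0.9998
√(1−ρ_J²) simplifies to sin(π/157) = 0.02001.
ω* = 2/(1+0.02001) = 1.9608
ρ_SOR = ω* − 1 = 1.9608 − 1 = 0.9608.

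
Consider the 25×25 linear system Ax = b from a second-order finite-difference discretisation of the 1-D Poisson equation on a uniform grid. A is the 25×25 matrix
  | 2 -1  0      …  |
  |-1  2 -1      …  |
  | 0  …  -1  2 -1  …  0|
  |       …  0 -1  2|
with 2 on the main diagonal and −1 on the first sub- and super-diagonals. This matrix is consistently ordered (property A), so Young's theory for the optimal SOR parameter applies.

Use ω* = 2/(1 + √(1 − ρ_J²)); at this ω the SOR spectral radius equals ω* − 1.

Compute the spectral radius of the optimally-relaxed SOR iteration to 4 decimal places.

ρ_SOR = 0.7849

With n=25, ρ(Jacobi) = cos(π/26) = 0.9927.
√(1−ρ_J²) = |sin(π/26)| = 0.12054
ω* = 2 / (1 + 0.12054) = 2 / 1.12054 ≈ 1.7849.
ρ_SOR = ω* − 1 ≈ 0.7849.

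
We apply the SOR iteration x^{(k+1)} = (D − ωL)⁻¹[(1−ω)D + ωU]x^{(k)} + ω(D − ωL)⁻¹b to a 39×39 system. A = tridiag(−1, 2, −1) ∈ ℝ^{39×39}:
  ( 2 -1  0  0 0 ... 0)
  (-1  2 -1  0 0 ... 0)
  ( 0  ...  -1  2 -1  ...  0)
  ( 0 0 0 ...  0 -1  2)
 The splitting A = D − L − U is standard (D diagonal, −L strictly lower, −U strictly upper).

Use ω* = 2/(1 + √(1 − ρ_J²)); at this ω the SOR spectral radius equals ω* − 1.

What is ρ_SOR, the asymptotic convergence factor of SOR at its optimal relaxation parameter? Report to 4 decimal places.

n=39: λ(B_J) = 1 − λ(A)/2 = cos(kπ/40); k=1 gives ρ_J = 0.9969.
1 − cos²(π/40) = sin²(π/40) ⇒ √(1−ρ_J²) = sin(π/40) = 0.07846.
So ω* = 2/1.07846 = 1.8545 (Young).
Hence ρ(B_{ω*}) = 1.8545 − 1 = 0.8545.

ρ_SOR = 0.8545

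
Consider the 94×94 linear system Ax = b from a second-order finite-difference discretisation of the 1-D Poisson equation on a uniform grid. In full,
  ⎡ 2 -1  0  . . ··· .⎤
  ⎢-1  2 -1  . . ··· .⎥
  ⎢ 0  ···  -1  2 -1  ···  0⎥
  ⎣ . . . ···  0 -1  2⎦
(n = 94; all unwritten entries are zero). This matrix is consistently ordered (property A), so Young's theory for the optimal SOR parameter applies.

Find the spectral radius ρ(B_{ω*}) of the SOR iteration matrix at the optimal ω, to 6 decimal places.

spectrum of D⁻¹(L+U) = {cos(kπ/95) : 1≤k≤94}; ρ_J = cos(π/95) = 0.999453.
root = sin(π/95) = 0.0330634  (since 1−cos² = sin²).
So ω* = 2/1.0330634 = 1.935990 (Young).
ρ_SOR = ω* − 1 = 1.935990 − 1 = 0.935990.

ρ_SOR = 0.935990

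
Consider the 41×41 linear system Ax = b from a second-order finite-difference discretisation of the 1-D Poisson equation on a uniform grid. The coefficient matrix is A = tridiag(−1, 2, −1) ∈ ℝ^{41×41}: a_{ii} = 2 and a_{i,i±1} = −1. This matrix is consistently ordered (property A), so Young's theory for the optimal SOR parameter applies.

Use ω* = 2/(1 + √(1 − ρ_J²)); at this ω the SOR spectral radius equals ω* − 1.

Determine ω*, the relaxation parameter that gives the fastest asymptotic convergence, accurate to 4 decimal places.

ω* = 1.8609

½·tridiag(1,0,1) at n=41: λ_k = cos(kπ/42); max |λ| at k=1 ⇒ ρ_J = cos(π/42) ≈ 0.9972.
√(1−ρ_J²) simplifies to sin(π/42) = 0.07473.
ω* = 2/(1 + 0.07473) = 2/1.07473 = 1.8609.
ρ_SOR = ω* − 1 = 1.8609 − 1 = 0.8609.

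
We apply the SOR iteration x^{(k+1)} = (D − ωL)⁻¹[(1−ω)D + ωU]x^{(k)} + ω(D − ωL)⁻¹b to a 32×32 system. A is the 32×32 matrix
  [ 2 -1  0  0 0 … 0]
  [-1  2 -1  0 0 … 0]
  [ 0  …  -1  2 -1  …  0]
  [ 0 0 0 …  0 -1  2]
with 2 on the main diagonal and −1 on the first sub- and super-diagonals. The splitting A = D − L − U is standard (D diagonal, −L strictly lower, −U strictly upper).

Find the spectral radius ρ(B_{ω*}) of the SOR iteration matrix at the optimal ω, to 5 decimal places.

ρ_SOR = 0.82639

½·tridiag(1,0,1) at n=32: λ_k = cos(kπ/33); max |λ| at k=1 ⇒ ρ_J = cos(π/33) ≈ 0.99547.
1 − cos²(π/33) = sin²(π/33) ⇒ √(1−ρ_J²) = sin(π/33) = 0.095056.
So ω* = 2/1.095056 = 1.82639 (Young).
Hence ρ(B_{ω*}) = 1.82639 − 1 = 0.82639.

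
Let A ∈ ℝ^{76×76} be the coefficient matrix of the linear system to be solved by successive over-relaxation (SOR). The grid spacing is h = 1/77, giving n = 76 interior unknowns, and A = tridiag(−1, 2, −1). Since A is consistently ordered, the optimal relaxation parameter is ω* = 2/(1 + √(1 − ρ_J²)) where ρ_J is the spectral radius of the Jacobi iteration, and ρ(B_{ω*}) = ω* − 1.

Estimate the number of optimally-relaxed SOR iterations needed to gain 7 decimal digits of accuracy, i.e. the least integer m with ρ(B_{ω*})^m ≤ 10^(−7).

With n=76, ρ(Jacobi) = cos(π/77) = 0.9991678.
√(1−ρ_J²) simplifies to sin(π/77) = 0.0407886.
Young: ω* = 2/(1+√(1−ρ_J²)) = 2/(1+0.0407886) = 2/1.0407886 = 1.9216198.
and ρ(B_{ω*}) = 1.9216198 − 1 = 0.9216198.
m ≥ 7·ln10 / (−ln 0.9216198) = 197.471; smallest integer m = 198.

m = 198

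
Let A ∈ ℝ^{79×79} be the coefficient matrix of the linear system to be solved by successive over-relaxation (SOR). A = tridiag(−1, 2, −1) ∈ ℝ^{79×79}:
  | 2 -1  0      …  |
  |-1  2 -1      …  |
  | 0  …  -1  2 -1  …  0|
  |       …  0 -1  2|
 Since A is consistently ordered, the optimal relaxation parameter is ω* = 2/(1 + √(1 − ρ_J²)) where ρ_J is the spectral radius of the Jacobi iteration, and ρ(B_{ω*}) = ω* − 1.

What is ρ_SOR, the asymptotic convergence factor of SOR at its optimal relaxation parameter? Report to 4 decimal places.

With n=79, ρ(Jacobi) = cos(π/80) = 0.9992.
√(1−ρ_J²) = |sin(π/80)| = 0.03926
ω* = 2 / (1 + 0.03926) = 2 / 1.03926 ≈ 1.9244.
At ω = 1.9244 every |λ(B_ω)| = ω−1, so ρ_SOR = 0.9244.

ρ_SOR = 0.9244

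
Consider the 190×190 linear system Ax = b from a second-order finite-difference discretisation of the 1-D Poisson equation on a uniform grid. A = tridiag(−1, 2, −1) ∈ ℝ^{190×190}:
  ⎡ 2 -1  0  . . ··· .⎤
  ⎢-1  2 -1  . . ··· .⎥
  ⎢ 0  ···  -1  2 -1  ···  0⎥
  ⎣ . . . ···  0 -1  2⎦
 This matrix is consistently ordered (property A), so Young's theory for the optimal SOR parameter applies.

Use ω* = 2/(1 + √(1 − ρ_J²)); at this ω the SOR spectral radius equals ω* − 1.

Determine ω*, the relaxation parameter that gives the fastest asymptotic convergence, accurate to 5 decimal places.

ω* = 1.96764

B_J for the 190×190 system has eigenvalues cos(kπ/191); ρ_J = cos(π/191) = 0.99986.
root = sin(π/191) = 0.016447  (since 1−cos² = sin²).
Then 2/(1+√(1−ρ_J²)) = 2/(1+0.016447); ω* = 2/1.016447 = 1.96764.
ρ_SOR = ω* − 1 ≈ 0.96764.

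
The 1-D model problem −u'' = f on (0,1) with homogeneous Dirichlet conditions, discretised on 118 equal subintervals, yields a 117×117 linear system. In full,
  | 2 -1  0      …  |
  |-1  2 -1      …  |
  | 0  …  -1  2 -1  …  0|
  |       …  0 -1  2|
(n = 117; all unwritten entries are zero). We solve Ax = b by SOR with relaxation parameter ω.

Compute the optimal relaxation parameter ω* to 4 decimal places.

½·tridiag(1,0,1) at n=117: λ_k = cos(kπ/118); max |λ| at k=1 ⇒ ρ_J = cos(π/118) ≈ 0.9996.
√(1 − cos²(π/118)) = sin(π/118) ≈ 0.02662.
Then 2/(1+√(1−ρ_J²)) = 2/(1+0.02662); ω* = 2/1.02662 = 1.9481.
and ρ(B_{ω*}) = 1.9481 − 1 = 0.9481.

ω* = 1.9481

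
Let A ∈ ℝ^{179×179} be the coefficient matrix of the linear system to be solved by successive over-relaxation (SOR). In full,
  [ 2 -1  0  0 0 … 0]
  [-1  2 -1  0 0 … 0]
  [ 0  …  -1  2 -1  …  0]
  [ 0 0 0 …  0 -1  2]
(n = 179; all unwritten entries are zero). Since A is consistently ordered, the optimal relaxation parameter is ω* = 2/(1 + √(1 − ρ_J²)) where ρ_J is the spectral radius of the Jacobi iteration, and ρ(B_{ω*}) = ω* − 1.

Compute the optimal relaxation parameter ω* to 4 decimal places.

ω* = 1.9657

½·tridiag(1,0,1) at n=179: λ_k = cos(kπ/180); max |λ| at k=1 ⇒ ρ_J = cos(π/180) ≈ 0.9998.
√(1 − cos²(π/180)) = sin(π/180) ≈ 0.01745.
Then 2/(1+√(1−ρ_J²)) = 2/(1+0.01745); ω* = 2/1.01745 = 1.9657.
[ρ_SOR] ω* − 1 = 0.9657.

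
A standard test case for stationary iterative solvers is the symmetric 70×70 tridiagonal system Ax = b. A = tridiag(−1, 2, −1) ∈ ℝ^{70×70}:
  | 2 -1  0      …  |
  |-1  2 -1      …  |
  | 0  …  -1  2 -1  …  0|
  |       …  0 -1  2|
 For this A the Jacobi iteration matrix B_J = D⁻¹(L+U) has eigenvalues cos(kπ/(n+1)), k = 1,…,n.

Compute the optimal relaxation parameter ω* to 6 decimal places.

½·tridiag(1,0,1) at n=70: λ_k = cos(kπ/71); max |λ| at k=1 ⇒ ρ_J = cos(π/71) ≈ 0.999021.
1 − cos²(π/71) = sin²(π/71) ⇒ √(1−ρ_J²) = sin(π/71) = 0.0442333.
So ω* = 2/1.0442333 = 1.915281 (Young).
Hence ρ(B_{ω*}) = 1.915281 − 1 = 0.915281.

ω* = 1.915281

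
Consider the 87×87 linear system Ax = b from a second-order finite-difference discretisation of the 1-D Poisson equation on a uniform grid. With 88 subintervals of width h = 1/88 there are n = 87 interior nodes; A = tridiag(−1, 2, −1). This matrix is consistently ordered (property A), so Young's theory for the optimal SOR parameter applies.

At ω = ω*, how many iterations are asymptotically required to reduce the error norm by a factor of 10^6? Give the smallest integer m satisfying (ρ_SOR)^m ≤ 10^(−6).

spectrum of D⁻¹(L+U) = {cos(kπ/88) : 1≤k≤87}; ρ_J = cos(π/88) = 0.9993628.
√(1 − cos²(π/88)) = sin(π/88) ≈ 0.0356923.
So ω* = 2/1.0356923 = 1.9310755 (Young).
and ρ(B_{ω*}) = 1.9310755 − 1 = 0.9310755.
For 6 digits: m = 6·ln10 / (−ln 0.9310755) = 13.8155/0.0714149 = 193.454; round up → m = 194.

m = 194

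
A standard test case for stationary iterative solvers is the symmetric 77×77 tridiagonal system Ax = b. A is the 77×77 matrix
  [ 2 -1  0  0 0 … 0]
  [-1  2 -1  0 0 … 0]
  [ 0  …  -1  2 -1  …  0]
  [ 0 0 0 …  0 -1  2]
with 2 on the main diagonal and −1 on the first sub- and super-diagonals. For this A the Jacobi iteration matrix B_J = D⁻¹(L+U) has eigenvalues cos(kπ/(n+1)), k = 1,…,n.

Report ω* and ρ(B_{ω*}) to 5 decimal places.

ω* = 1.92259, ρ_SOR = 0.92259

With n=77, ρ(Jacobi) = cos(π/78) = 0.99919.
root = sin(π/78) = 0.040266  (since 1−cos² = sin²).
ω* = 2 / (1 + 0.040266) = 2 / 1.040266 ≈ 1.92259.
ρ_SOR = ω* − 1 ≈ 0.92259.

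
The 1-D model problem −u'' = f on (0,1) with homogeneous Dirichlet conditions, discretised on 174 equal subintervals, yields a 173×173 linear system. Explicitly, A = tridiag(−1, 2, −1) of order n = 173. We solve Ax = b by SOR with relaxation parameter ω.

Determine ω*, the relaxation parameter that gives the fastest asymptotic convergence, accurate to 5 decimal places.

spectrum of D⁻¹(L+U) = {cos(kπ/174) : 1≤k≤173}; ρ_J = cos(π/174) = 0.99984.
√(1 − cos²(π/174)) = sin(π/174) ≈ 0.018054.
ω* = 2/(1 + 0.018054) = 2/1.018054 = 1.96453.
ρ_SOR = ω* − 1 = 1.96453 − 1 = 0.96453.

ω* = 1.96453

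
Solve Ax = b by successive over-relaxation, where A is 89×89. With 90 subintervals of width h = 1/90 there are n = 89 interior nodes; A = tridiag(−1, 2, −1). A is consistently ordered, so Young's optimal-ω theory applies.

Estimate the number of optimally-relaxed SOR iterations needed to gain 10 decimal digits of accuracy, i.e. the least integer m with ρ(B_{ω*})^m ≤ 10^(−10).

B_J for the 89×89 system has eigenvalues cos(kπ/90); ρ_J = cos(π/90) = 0.9993908.
√(1 − cos²(π/90)) = sin(π/90) ≈ 0.0348995.
So ω* = 2/1.0348995 = 1.9325548 (Young).
At ω = 1.9325548 every |λ(B_ω)| = ω−1, so ρ_SOR = 0.9325548.
For 10 digits: m = 10·ln10 / (−ln 0.9325548) = 23.0259/0.0698274 = 329.755; round up → m = 330.

m = 330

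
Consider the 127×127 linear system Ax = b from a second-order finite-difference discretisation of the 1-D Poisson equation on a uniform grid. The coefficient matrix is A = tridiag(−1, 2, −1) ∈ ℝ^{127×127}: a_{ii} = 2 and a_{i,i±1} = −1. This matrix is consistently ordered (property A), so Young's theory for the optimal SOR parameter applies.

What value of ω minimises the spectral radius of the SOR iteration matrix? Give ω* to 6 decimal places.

½·tridiag(1,0,1) at n=127: λ_k = cos(kπ/128); max |λ| at k=1 ⇒ ρ_J = cos(π/128) ≈ 0.999699.
√(1−ρ_J²) simplifies to sin(π/128) = 0.0245412.
So ω* = 2/1.0245412 = 1.952093 (Young).
ρ_SOR = ω* − 1 ≈ 0.952093.

ω* = 1.952093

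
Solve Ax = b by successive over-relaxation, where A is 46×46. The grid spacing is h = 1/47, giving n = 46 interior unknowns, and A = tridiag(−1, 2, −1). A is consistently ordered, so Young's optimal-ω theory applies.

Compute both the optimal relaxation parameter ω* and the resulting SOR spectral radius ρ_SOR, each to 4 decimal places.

ρ_J = max_k |cos(kπ/47)| = cos(π/47) = 0.9978
1 − cos²(π/47) = sin²(π/47) ⇒ √(1−ρ_J²) = sin(π/47) = 0.06679.
ω* = 2/(1 + 0.06679) = 2/1.06679 = 1.8748.
ρ(B_{ω*}) = ω*−1 = 0.8748

ω* = 1.8748, ρ_SOR = 0.8748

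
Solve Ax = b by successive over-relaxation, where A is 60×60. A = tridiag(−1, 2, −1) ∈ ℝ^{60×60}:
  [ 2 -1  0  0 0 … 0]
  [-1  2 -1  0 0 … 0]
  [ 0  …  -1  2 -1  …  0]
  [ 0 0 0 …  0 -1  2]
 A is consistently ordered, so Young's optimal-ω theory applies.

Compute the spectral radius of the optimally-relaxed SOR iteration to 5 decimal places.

ρ_SOR = 0.90208

ρ_J = max_k |cos(kπ/61)| = cos(π/61) = 0.99867
√(1−ρ_J²) = |sin(π/61)| = 0.051479
ω* = 2 / (1 + 0.051479) = 2 / 1.051479 ≈ 1.90208.
ρ(B_{ω*}) = ω*−1 = 0.90208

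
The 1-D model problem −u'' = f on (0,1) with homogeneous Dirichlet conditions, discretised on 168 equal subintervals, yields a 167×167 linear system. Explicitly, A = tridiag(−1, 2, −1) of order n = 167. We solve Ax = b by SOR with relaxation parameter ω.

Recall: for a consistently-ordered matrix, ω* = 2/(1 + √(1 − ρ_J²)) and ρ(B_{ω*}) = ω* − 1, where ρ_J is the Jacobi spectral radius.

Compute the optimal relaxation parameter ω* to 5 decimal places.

[ρ_J] n=167: ρ(B_J) = cos(π/(n+1)) = cos(π/168) = 0.99983.
√(1 − cos²(π/168)) = sin(π/168) ≈ 0.018699.
ω* = 2/(1 + 0.018699) = 2/1.018699 = 1.96329.
ρ_SOR = ω* − 1 = 1.96329 − 1 = 0.96329.

ω* = 1.96329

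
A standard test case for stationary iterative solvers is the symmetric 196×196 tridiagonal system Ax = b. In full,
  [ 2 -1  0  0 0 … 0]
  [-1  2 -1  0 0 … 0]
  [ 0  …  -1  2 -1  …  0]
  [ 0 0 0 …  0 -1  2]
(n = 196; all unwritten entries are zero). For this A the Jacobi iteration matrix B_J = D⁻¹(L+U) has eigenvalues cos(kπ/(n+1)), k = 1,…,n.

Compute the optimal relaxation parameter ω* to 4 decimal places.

n=196: λ(B_J) = 1 − λ(A)/2 = cos(kπ/197); k=1 gives ρ_J = 0.9999.
√(1−ρ_J²) simplifies to sin(π/197) = 0.01595.
ω* = 2 / (1 + 0.01595) = 2 / 1.01595 ≈ 1.9686.
and ρ(B_{ω*}) = 1.9686 − 1 = 0.9686.

ω* = 1.9686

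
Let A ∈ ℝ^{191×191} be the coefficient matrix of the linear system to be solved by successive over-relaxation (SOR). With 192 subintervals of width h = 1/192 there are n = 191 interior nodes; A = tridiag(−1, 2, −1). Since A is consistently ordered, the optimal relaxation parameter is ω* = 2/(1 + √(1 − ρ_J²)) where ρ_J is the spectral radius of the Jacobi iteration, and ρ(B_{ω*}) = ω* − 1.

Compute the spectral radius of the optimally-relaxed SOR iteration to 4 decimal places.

B_J for the 191×191 system has eigenvalues cos(kπ/192); ρ_J = cos(π/192) = 0.9999.
root = sin(π/192) = 0.01636  (since 1−cos² = sin²).
So ω* = 2/1.01636 = 1.9678 (Young).
At ω = 1.9678 every |λ(B_ω)| = ω−1, so ρ_SOR = 0.9678.

ρ_SOR = 0.9678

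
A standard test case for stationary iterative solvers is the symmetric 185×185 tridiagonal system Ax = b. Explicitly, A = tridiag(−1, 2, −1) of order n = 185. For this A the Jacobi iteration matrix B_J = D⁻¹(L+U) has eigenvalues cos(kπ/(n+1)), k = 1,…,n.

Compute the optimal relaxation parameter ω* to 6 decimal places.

n=185: λ(B_J) = 1 − λ(A)/2 = cos(kπ/186); k=1 gives ρ_J = 0.999857.
√(1−ρ_J²) simplifies to sin(π/186) = 0.0168895.
ω* = 2 / (1 + 0.0168895) = 2 / 1.0168895 ≈ 1.966782.
ρ_SOR = ω* − 1 ≈ 0.966782.

ω* = 1.966782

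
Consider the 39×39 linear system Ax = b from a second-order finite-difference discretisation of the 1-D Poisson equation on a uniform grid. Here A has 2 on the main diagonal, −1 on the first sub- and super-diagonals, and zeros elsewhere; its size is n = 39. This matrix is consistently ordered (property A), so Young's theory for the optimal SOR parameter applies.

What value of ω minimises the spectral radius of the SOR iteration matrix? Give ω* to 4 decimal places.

B_J for the 39×39 system has eigenvalues cos(kπ/40); ρ_J = cos(π/40) = 0.9969.
1 − cos²(π/40) = sin²(π/40) ⇒ √(1−ρ_J²) = sin(π/40) = 0.07846.
[ω*] 2 ÷ (1 + 0.07846) = 2 ÷ 1.07846 = 1.8545.
and ρ(B_{ω*}) = 1.8545 − 1 = 0.8545.

ω* = 1.8545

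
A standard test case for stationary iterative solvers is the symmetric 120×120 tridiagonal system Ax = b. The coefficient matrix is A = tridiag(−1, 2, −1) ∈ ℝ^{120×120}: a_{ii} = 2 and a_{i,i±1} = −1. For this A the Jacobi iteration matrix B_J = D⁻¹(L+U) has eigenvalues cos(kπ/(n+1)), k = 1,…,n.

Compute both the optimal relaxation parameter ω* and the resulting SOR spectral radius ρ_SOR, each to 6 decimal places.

½·tridiag(1,0,1) at n=120: λ_k = cos(kπ/121); max |λ| at k=1 ⇒ ρ_J = cos(π/121) ≈ 0.999663.
√(1 − cos²(π/121)) = sin(π/121) ≈ 0.0259607.
[ω*] 2 ÷ (1 + 0.0259607) = 2 ÷ 1.0259607 = 1.949392.
ρ_SOR = ω* − 1 = 1.949392 − 1 = 0.949392.

ω* = 1.949392, ρ_SOR = 0.949392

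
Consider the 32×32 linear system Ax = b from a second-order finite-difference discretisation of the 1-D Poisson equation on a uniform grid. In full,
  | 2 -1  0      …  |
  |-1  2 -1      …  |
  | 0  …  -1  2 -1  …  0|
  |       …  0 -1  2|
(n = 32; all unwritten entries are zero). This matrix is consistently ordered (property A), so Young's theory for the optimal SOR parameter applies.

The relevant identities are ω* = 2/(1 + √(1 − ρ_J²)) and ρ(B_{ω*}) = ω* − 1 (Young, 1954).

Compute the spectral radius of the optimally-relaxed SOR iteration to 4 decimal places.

ρ_SOR = 0.8264

[ρ_J] n=32: ρ(B_J) = cos(π/(n+1)) = cos(π/33) = 0.9955.
root = sin(π/33) = 0.09506  (since 1−cos² = sin²).
So ω* = 2/1.09506 = 1.8264 (Young).
At ω = 1.8264 every |λ(B_ω)| = ω−1, so ρ_SOR = 0.8264.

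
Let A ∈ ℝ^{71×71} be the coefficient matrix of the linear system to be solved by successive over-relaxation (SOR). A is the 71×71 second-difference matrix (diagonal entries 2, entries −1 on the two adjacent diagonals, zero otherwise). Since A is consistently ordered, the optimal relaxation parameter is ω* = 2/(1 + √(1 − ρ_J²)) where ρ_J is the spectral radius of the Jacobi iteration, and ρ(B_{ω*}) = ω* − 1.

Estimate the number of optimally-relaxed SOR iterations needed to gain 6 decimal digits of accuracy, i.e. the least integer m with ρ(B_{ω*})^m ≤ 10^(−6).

B_J for the 71×71 system has eigenvalues cos(kπ/72); ρ_J = cos(π/72) = 0.9990482.
√(1 − cos²(π/72)) = sin(π/72) ≈ 0.0436194.
So ω* = 2/1.0436194 = 1.9164075 (Young).
Hence ρ(B_{ω*}) = 1.9164075 − 1 = 0.9164075.
6·ln10 = 13.8155; −ln(0.9164075) = 0.0872941; m = ⌈13.8155/0.0872941⌉ = ⌈158.264⌉ = 159.

m = 159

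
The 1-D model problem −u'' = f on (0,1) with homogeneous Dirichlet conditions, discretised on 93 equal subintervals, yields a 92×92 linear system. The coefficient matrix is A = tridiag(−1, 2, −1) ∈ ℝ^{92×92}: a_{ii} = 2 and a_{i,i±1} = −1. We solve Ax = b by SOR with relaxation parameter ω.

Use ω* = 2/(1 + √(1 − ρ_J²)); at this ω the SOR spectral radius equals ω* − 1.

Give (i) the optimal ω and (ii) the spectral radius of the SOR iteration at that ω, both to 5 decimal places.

ω* = 1.93466, ρ_SOR = 0.93466

spectrum of D⁻¹(L+U) = {cos(kπ/93) : 1≤k≤92}; ρ_J = cos(π/93) = 0.99943.
√(1−ρ_J²) simplifies to sin(π/93) = 0.033774.
ω* = 2 / (1 + 0.033774) = 2 / 1.033774 ≈ 1.93466.
ρ_SOR = ω* − 1 ≈ 0.93466.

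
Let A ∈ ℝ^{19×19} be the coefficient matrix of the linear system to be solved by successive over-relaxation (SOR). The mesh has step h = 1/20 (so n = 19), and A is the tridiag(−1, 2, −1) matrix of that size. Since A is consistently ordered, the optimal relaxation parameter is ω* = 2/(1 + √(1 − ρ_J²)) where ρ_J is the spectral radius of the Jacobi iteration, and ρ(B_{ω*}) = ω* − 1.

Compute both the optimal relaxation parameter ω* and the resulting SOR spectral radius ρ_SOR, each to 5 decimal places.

½·tridiag(1,0,1) at n=19: λ_k = cos(kπ/20); max |λ| at k=1 ⇒ ρ_J = cos(π/20) ≈ 0.98769.
√(1−ρ_J²) simplifies to sin(π/20) = 0.156434.
ω* = 2/(1 + 0.156434) = 2/1.156434 = 1.72945.
Hence ρ(B_{ω*}) = 1.72945 − 1 = 0.72945.

ω* = 1.72945, ρ_SOR = 0.72945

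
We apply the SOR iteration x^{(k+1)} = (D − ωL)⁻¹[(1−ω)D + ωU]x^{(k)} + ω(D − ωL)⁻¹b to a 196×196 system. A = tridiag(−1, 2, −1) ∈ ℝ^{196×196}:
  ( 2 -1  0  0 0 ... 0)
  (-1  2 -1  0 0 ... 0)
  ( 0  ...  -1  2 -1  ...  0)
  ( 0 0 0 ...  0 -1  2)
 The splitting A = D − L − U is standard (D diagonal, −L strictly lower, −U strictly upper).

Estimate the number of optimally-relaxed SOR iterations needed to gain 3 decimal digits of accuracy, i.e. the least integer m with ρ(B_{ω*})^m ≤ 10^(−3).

n=196: λ(B_J) = 1 − λ(A)/2 = cos(kπ/197); k=1 gives ρ_J = 0.9998728.
√(1 − cos²(π/197)) = sin(π/197) ≈ 0.0159465.
Young: ω* = 2/(1+√(1−ρ_J²)) = 2/(1+0.0159465) = 2/1.0159465 = 1.9686076.
Hence ρ(B_{ω*}) = 1.9686076 − 1 = 0.9686076.
3·ln10 = 6.90776; −ln(0.9686076) = 0.0318957; m = ⌈6.90776/0.0318957⌉ = ⌈216.573⌉ = 217.

m = 217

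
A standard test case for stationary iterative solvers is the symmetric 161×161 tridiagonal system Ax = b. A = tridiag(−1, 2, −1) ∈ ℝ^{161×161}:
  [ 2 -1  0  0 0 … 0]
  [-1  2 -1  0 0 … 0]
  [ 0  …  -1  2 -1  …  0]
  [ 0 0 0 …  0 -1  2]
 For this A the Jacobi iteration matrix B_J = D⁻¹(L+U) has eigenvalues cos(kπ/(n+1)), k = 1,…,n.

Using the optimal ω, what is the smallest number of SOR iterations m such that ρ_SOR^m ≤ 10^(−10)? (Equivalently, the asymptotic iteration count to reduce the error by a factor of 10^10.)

m = 594

With n=161, ρ(Jacobi) = cos(π/162) = 0.9998120.
√(1 − cos²(π/162)) = sin(π/162) ≈ 0.0193913.
[ω*] 2 ÷ (1 + 0.0193913) = 2 ÷ 1.0193913 = 1.9619551.
ρ_SOR = ω* − 1 ≈ 0.9619551.
(0.9619551)^m ≤ 10^{−10}  ⇒  m·ln(0.9619551) ≤ −10·ln10  ⇒  m ≥ 593.642  ⇒  m = 594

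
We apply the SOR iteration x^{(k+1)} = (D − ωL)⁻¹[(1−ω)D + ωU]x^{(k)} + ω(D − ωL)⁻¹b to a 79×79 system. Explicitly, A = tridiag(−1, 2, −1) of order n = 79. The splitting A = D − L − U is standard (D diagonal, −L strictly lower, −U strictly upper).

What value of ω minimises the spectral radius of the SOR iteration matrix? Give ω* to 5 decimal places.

ρ_J = max_k |cos(kπ/80)| = cos(π/80) = 0.99923
√(1−ρ_J²) simplifies to sin(π/80) = 0.039260.
ω* = 2/(1+0.039260) = 1.92445
At ω = 1.92445 every |λ(B_ω)| = ω−1, so ρ_SOR = 0.92445.

ω* = 1.92445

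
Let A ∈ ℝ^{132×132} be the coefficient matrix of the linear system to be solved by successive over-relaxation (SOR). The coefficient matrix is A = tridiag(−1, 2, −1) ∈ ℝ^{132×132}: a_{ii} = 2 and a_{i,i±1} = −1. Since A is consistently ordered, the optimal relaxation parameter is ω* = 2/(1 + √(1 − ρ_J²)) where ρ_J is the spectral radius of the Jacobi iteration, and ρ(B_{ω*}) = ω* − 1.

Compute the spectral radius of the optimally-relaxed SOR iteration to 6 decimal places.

spectrum of D⁻¹(L+U) = {cos(kπ/133) : 1≤k≤132}; ρ_J = cos(π/133) = 0.999721.
√(1−ρ_J²) simplifies to sin(π/133) = 0.0236188.
ω* = 2/(1+0.0236188) = 1.953852
ρ_SOR = ω* − 1 ≈ 0.953852.

ρ_SOR = 0.953852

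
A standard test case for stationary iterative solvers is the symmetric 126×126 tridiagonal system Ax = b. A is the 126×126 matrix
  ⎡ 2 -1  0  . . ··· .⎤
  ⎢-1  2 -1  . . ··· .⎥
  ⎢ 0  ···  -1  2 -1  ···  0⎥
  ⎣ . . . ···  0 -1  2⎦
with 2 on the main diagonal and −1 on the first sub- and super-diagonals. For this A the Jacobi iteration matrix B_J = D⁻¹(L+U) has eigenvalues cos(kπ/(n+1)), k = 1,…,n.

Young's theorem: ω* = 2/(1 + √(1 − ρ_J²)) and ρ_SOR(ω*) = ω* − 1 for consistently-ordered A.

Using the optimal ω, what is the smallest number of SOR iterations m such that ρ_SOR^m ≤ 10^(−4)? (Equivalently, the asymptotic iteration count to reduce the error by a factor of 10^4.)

[ρ_J] n=126: ρ(B_J) = cos(π/(n+1)) = cos(π/127) = 0.9996941.
√(1−ρ_J²) simplifies to sin(π/127) = 0.0247344.
ω* = 2/(1+0.0247344) = 1.9517252
ρ(B_{ω*}) = ω*−1 = 0.9517252
For 4 digits: m = 4·ln10 / (−ln 0.9517252) = 9.21034/0.0494789 = 186.147; round up → m = 187.

m = 187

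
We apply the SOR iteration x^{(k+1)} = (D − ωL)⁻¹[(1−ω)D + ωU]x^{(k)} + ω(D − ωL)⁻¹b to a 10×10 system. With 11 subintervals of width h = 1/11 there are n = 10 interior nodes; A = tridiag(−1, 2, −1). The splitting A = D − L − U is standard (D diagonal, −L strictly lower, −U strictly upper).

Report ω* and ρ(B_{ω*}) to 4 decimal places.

[ρ_J] n=10: ρ(B_J) = cos(π/(n+1)) = cos(π/11) = 0.9595.
√(1−ρ_J²) = |sin(π/11)| = 0.28173
Young: ω* = 2/(1+√(1−ρ_J²)) = 2/(1+0.28173) = 2/1.28173 = 1.5604.
At ω = 1.5604 every |λ(B_ω)| = ω−1, so ρ_SOR = 0.5604.

ω* = 1.5604, ρ_SOR = 0.5604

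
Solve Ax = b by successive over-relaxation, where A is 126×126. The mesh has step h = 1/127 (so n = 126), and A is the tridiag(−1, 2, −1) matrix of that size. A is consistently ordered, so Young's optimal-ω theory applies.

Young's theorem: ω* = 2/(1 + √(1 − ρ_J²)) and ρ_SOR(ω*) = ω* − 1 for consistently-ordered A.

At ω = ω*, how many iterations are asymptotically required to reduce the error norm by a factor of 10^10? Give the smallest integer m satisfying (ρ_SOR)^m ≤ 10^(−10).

m = 466

spectrum of D⁻¹(L+U) = {cos(kπ/127) : 1≤k≤126}; ρ_J = cos(π/127) = 0.9996941.
root = sin(π/127) = 0.0247344  (since 1−cos² = sin²).
Young: ω* = 2/(1+√(1−ρ_J²)) = 2/(1+0.0247344) = 2/1.0247344 = 1.9517252.
and ρ(B_{ω*}) = 1.9517252 − 1 = 0.9517252.
(0.9517252)^m ≤ 10^{−10}  ⇒  m·ln(0.9517252) ≤ −10·ln10  ⇒  m ≥ 465.368  ⇒  m = 466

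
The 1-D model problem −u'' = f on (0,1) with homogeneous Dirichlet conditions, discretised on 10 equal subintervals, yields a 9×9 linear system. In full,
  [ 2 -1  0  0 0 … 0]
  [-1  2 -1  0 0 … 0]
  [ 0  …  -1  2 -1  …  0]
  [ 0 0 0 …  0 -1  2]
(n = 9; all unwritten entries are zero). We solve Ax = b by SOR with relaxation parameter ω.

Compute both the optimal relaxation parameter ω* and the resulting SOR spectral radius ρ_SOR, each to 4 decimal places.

ω* = 1.5279, ρ_SOR = 0.5279

[ρ_J] n=9: ρ(B_J) = cos(π/(n+1)) = cos(π/10) = 0.9511.
√(1 − cos²(π/10)) = sin(π/10) ≈ 0.30902.
Then 2/(1+√(1−ρ_J²)) = 2/(1+0.30902); ω* = 2/1.30902 = 1.5279.
and ρ(B_{ω*}) = 1.5279 − 1 = 0.5279.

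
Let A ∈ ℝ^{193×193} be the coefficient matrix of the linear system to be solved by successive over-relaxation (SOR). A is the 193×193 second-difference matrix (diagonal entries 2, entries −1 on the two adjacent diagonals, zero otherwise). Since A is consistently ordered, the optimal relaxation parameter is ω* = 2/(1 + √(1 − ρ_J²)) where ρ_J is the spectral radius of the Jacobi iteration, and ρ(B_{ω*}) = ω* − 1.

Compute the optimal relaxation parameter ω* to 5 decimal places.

½·tridiag(1,0,1) at n=193: λ_k = cos(kπ/194); max |λ| at k=1 ⇒ ρ_J = cos(π/194) ≈ 0.99987.
√(1 − cos²(π/194)) = sin(π/194) ≈ 0.016193.
So ω* = 2/1.016193 = 1.96813 (Young).
Hence ρ(B_{ω*}) = 1.96813 − 1 = 0.96813.

ω* = 1.96813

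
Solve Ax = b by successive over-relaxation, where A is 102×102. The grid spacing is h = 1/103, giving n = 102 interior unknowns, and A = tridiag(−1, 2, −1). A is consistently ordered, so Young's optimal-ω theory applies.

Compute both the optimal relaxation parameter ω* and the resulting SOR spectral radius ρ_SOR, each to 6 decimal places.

ω* = 1.940813, ρ_SOR = 0.940813

ρ_J = max_k |cos(kπ/103)| = cos(π/103) = 0.999535
√(1−ρ_J²) simplifies to sin(π/103) = 0.0304962.
ω* = 2/(1 + 0.0304962) = 2/1.0304962 = 1.940813.
At ω = 1.940813 every |λ(B_ω)| = ω−1, so ρ_SOR = 0.940813.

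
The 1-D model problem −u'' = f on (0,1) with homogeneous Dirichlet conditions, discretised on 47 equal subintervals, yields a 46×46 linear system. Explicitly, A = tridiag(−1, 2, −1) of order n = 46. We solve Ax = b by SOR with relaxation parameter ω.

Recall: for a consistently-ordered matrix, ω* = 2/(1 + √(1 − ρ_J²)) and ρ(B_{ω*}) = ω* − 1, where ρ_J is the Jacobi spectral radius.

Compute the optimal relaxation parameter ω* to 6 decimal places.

ω* = 1.874779

ρ_J = max_k |cos(kπ/47)| = cos(π/47) = 0.997767
1 − cos²(π/47) = sin²(π/47) ⇒ √(1−ρ_J²) = sin(π/47) = 0.0667926.
Young: ω* = 2/(1+√(1−ρ_J²)) = 2/(1+0.0667926) = 2/1.0667926 = 1.874779.
[ρ_SOR] ω* − 1 = 0.874779.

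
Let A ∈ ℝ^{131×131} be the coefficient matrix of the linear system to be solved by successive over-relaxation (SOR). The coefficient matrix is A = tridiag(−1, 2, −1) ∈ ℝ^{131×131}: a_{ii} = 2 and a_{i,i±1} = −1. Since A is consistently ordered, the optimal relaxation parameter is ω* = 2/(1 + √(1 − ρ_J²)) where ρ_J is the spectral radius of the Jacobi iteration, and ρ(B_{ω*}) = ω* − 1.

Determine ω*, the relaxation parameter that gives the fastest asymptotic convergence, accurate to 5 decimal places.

ω* = 1.95351

B_J for the 131×131 system has eigenvalues cos(kπ/132); ρ_J = cos(π/132) = 0.99972.
√(1−ρ_J²) = |sin(π/132)| = 0.023798
[ω*] 2 ÷ (1 + 0.023798) = 2 ÷ 1.023798 = 1.95351.
ρ_SOR = ω* − 1 ≈ 0.95351.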